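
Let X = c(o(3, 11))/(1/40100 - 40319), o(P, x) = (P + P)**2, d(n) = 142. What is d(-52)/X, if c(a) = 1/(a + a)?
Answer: -4132520093844/10025 ≈ -4.1222e+8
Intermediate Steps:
o(P, x) = 4*P**2 (o(P, x) = (2*P)**2 = 4*P**2)
c(a) = 1/(2*a)
X = -10025/29102254182 (X = (1/(2*((4*3**2))))/(1/40100 - 40319) = (1/(2*((4*9))))/(1/40100 - 40319) = ((1/2)/36)/(-1616791899/40100) = ((1/2)*(1/36))*(-40100/1616791899) = (1/72)*(-40100/1616791899) = -10025/29102254182 ≈ -3.4448e-7)
d(-52)/X = 142/(-10025/29102254182) = 142*(-29102254182/10025) = -4132520093844/10025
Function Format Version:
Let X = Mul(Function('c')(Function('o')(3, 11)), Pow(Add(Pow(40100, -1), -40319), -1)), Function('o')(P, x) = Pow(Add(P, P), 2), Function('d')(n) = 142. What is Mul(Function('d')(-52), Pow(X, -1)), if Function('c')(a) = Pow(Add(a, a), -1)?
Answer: Rational(-4132520093844, 10025) ≈ -4.1222e+8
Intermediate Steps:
Function('o')(P, x) = Mul(4, Pow(P, 2)) (Function('o')(P, x) = Pow(Mul(2, P), 2) = Mul(4, Pow(P, 2)))
Function('c')(a) = Mul(Rational(1, 2), Pow(a, -1)) (Function('c')(a) = Pow(Mul(2, a), -1) = Mul(Rational(1, 2), Pow(a, -1)))
X = Rational(-10025, 29102254182) (X = Mul(Mul(Rational(1, 2), Pow(Mul(4, Pow(3, 2)), -1)), Pow(Add(Pow(40100, -1), -40319), -1)) = Mul(Mul(Rational(1, 2), Pow(Mul(4, 9), -1)), Pow(Add(Rational(1, 40100), -40319), -1)) = Mul(Mul(Rational(1, 2), Pow(36, -1)), Pow(Rational(-1616791899, 40100), -1)) = Mul(Mul(Rational(1, 2), Rational(1, 36)), Rational(-40100, 1616791899)) = Mul(Rational(1, 72), Rational(-40100, 1616791899)) = Rational(-10025, 29102254182) ≈ -3.4448e-7)
Mul(Function('d')(-52), Pow(X, -1)) = Mul(142, Pow(Rational(-10025, 29102254182), -1)) = Mul(142, Rational(-29102254182, 10025)) = Rational(-4132520093844, 10025)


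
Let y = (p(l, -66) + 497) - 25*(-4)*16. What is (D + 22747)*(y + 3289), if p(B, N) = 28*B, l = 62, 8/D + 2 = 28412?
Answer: 767089583986/4735 ≈ 1.6200e+8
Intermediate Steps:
D = 4/14205 (D = 8/(-2 + 28412) = 8/28410 = 8*(1/28410) = 4/14205 ≈ 0.00028159)
y = 3833 (y = (28*62 + 497) - 25*(-4)*16 = (1736 + 497) + 100*16 = 2233 + 1600 = 3833)
(D + 22747)*(y + 3289) = (4/14205 + 22747)*(3833 + 3289) = (323121139/14205)*7122 = 767089583986/4735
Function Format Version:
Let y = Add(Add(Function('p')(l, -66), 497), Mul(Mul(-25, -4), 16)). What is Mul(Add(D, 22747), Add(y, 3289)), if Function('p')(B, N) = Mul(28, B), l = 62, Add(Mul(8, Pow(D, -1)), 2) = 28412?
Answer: Rational(767089583986, 4735) ≈ 1.6200e+8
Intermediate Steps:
D = Rational(4, 14205) (D = Mul(8, Pow(Add(-2, 28412), -1)) = Mul(8, Pow(28410, -1)) = Mul(8, Rational(1, 28410)) = Rational(4, 14205) ≈ 0.00028159)
y = 3833 (y = Add(Add(Mul(28, 62), 497), Mul(Mul(-25, -4), 16)) = Add(Add(1736, 497), Mul(100, 16)) = Add(2233, 1600) = 3833)
Mul(Add(D, 22747), Add(y, 3289)) = Mul(Add(Rational(4, 14205), 22747), Add(3833, 3289)) = Mul(Rational(323121139, 14205), 7122) = Rational(767089583986, 4735)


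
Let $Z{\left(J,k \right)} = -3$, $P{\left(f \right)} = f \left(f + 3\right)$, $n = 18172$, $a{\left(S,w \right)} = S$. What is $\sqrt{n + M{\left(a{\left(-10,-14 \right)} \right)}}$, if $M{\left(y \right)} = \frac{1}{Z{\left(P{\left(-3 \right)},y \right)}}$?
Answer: $\frac{\sqrt{163545}}{3} \approx 134.8$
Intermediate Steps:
$P{\left(f \right)} = f \left(3 + f\right)$
$M{\left(y \right)} = - \frac{1}{3}$ ($M{\left(y \right)} = \frac{1}{-3} = - \frac{1}{3}$)
$\sqrt{n + M{\left(a{\left(-10,-14 \right)} \right)}} = \sqrt{18172 - \frac{1}{3}} = \sqrt{\frac{54515}{3}} = \frac{\sqrt{163545}}{3}$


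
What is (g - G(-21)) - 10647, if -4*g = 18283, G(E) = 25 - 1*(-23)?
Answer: -61063/4 ≈ -15266.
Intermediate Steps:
G(E) = 48 (G(E) = 25 + 23 = 48)
g = -18283/4 (g = -¼*18283 = -18283/4 ≈ -4570.8)
(g - G(-21)) - 10647 = (-18283/4 - 1*48) - 10647 = (-18283/4 - 48) - 10647 = -18475/4 - 10647 = -61063/4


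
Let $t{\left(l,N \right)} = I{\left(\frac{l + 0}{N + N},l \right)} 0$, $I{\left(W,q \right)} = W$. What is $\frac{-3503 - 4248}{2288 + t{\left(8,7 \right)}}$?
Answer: $- \frac{7751}{2288} \approx -3.3877$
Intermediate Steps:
$t{\left(l,N \right)} = 0$ ($t{\left(l,N \right)} = \frac{l + 0}{N + N} 0 = \frac{l}{2 N} 0 = 0$)
$\frac{-3503 - 4248}{2288 + t{\left(8,7 \right)}} = \frac{-3503 - 4248}{2288 + 0} = - \frac{7751}{2288}$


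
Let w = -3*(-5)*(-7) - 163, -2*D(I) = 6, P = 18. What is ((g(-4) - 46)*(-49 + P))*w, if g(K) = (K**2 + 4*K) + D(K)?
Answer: -407092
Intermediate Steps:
D(I) = -3 (D(I) = -1/2*6 = -3)
g(K) = -3 + K**2 + 4*K (g(K) = (K**2 + 4*K) - 3 = -3 + K**2 + 4*K)
w = -268 (w = 15*(-7) - 163 = -105 - 163 = -268)
((g(-4) - 46)*(-49 + P))*w = (((-3 + (-4)**2 + 4*(-4)) - 46)*(-49 + 18))*(-268) = (((-3 + 16 - 16) - 46)*(-31))*(-268) = ((-3 - 46)*(-31))*(-268) = -49*(-31)*(-268) = 1519*(-268) = -407092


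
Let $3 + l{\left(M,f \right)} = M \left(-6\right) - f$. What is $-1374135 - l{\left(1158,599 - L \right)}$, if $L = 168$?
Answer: $-1366753$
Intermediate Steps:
$l{\left(M,f \right)} = -3 - f - 6 M$ ($l{\left(M,f \right)} = -3 + \left(M \left(-6\right) - f\right) = -3 - \left(f + 6 M\right) = -3 - f - 6 M$)
$-1374135 - l{\left(1158,599 - L \right)} = -1374135 - \left(-3 - \left(599 - 168\right) - 6948\right) = -1374135 - \left(-3 - 431 - 6948\right) = -1374135 - -7382 = -1374135 + 7382 = -1366753$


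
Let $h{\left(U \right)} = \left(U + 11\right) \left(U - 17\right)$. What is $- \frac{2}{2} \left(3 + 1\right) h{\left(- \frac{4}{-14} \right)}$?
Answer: $\frac{36972}{49} \approx 754.53$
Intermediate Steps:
$h{\left(U \right)} = \left(-17 + U\right) \left(11 + U\right)$ ($h{\left(U \right)} = \left(11 + U\right) \left(-17 + U\right) = \left(-17 + U\right) \left(11 + U\right)$)
$- \frac{2}{2} \left(3 + 1\right) h{\left(- \frac{4}{-14} \right)} = - \frac{2}{2} \left(3 + 1\right) \left(-187 + \left(- \frac{4}{-14}\right)^{2} - 6 \left(- \frac{4}{-14}\right)\right) = \left(-2\right) \frac{1}{2} \cdot 4 \left(-187 + \left(\left(-4\right) \left(- \frac{1}{14}\right)\right)^{2} - 6 \left(\left(-4\right) \left(- \frac{1}{14}\right)\right)\right) = \left(-1\right) 4 \left(-187 + \left(\frac{2}{7}\right)^{2} - \frac{12}{7}\right) = - 4 \left(-187 + \frac{4}{49} - \frac{12}{7}\right) = \left(-4\right) \left(- \frac{9243}{49}\right) = \frac{36972}{49}$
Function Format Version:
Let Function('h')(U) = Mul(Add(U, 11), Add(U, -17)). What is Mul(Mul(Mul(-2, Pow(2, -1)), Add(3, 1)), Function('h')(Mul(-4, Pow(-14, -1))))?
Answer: Rational(36972, 49) ≈ 754.53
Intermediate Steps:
Function('h')(U) = Mul(Add(-17, U), Add(11, U)) (Function('h')(U) = Mul(Add(11, U), Add(-17, U)) = Mul(Add(-17, U), Add(11, U)))
Mul(Mul(Mul(-2, Pow(2, -1)), Add(3, 1)), Function('h')(Mul(-4, Pow(-14, -1)))) = Mul(Mul(Mul(-2, Pow(2, -1)), Add(3, 1)), Add(-187, Pow(Mul(-4, Pow(-14, -1)), 2), Mul(-6, Mul(-4, Pow(-14, -1))))) = Mul(Mul(Mul(-2, Rational(1, 2)), 4), Add(-187, Pow(Mul(-4, Rational(-1, 14)), 2), Mul(-6, Mul(-4, Rational(-1, 14))))) = Mul(Mul(-1, 4), Add(-187, Pow(Rational(2, 7), 2), Mul(-6, Rational(2, 7)))) = Mul(-4, Add(-187, Rational(4, 49), Rational(-12, 7))) = Mul(-4, Rational(-9243, 49)) = Rational(36972, 49)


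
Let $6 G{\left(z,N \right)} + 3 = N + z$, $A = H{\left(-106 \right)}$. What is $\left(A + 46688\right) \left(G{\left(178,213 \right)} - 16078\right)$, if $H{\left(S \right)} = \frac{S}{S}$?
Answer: $-747646520$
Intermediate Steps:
$H{\left(S \right)} = 1$
$A = 1$
$G{\left(z,N \right)} = - \frac{1}{2} + \frac{N}{6} + \frac{z}{6}$ ($G{\left(z,N \right)} = - \frac{1}{2} + \frac{N + z}{6} = - \frac{1}{2} + \left(\frac{N}{6} + \frac{z}{6}\right) = - \frac{1}{2} + \frac{N}{6} + \frac{z}{6}$)
$\left(A + 46688\right) \left(G{\left(178,213 \right)} - 16078\right) = \left(1 + 46688\right) \left(\left(- \frac{1}{2} + \frac{1}{6} \cdot 213 + \frac{1}{6} \cdot 178\right) - 16078\right) = 46689 \left(\left(- \frac{1}{2} + \frac{71}{2} + \frac{89}{3}\right) - 16078\right) = 46689 \left(\frac{194}{3} - 16078\right) = 46689 \left(- \frac{48040}{3}\right) = -747646520$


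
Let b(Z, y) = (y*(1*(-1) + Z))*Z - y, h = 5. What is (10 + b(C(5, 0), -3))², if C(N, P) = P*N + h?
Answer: 2209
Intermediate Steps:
C(N, P) = 5 + N*P (C(N, P) = P*N + 5 = N*P + 5 = 5 + N*P)
b(Z, y) = -y + Z*y*(-1 + Z) (b(Z, y) = (y*(-1 + Z))*Z - y = Z*y*(-1 + Z) - y = -y + Z*y*(-1 + Z))
(10 + b(C(5, 0), -3))² = (10 - 3*(-1 + (5 + 5*0)² - (5 + 5*0)))² = (10 - 3*(-1 + (5 + 0)² - (5 + 0)))² = (10 - 3*(-1 + 5² - 1*5))² = (10 - 3*(-1 + 25 - 5))² = (10 - 3*19)² = (10 - 57)² = (-47)² = 2209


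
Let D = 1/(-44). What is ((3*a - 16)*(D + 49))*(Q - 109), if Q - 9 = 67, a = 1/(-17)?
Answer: 1777875/68 ≈ 26145.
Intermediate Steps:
D = -1/44 ≈ -0.022727
a = -1/17 ≈ -0.058824
Q = 76 (Q = 9 + 67 = 76)
((3*a - 16)*(D + 49))*(Q - 109) = ((3*(-1/17) - 16)*(-1/44 + 49))*(76 - 109) = ((-3/17 - 16)*(2155/44))*(-33) = -275/17*2155/44*(-33) = -53875/68*(-33) = 1777875/68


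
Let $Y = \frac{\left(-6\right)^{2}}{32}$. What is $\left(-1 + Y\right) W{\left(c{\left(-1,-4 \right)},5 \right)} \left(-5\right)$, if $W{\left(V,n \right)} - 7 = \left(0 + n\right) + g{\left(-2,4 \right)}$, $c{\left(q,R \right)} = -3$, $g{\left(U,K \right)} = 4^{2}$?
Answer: $- \frac{35}{2} \approx -17.5$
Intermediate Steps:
$g{\left(U,K \right)} = 16$
$W{\left(V,n \right)} = 23 + n$ ($W{\left(V,n \right)} = 7 + \left(\left(0 + n\right) + 16\right) = 7 + \left(n + 16\right) = 7 + \left(16 + n\right) = 23 + n$)
$Y = \frac{9}{8}$ ($Y = 36 \cdot \frac{1}{32} = \frac{9}{8} \approx 1.125$)
$\left(-1 + Y\right) W{\left(c{\left(-1,-4 \right)},5 \right)} \left(-5\right) = \left(-1 + \frac{9}{8}\right) \left(23 + 5\right) \left(-5\right) = \frac{28 \left(-5\right)}{8} = \frac{1}{8} \left(-140\right) = - \frac{35}{2}$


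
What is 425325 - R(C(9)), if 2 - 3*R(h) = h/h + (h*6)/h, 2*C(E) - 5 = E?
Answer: 1275980/3 ≈ 4.2533e+5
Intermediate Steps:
C(E) = 5/2 + E/2
R(h) = -5/3 (R(h) = 2/3 - (h/h + (h*6)/h)/3 = 2/3 - (1 + (6*h)/h)/3 = 2/3 - (1 + 6)/3 = 2/3 - 1/3*7 = 2/3 - 7/3 = -5/3)
425325 - R(C(9)) = 425325 - 1*(-5/3) = 425325 + 5/3 = 1275980/3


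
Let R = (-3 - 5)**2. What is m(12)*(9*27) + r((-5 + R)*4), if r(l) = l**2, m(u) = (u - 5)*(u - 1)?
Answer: 74407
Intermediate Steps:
R = 64 (R = (-8)**2 = 64)
m(u) = (-1 + u)*(-5 + u) (m(u) = (-5 + u)*(-1 + u) = (-1 + u)*(-5 + u))
m(12)*(9*27) + r((-5 + R)*4) = (5 + 12**2 - 6*12)*(9*27) + ((-5 + 64)*4)**2 = (5 + 144 - 72)*243 + (59*4)**2 = 77*243 + 236**2 = 18711 + 55696 = 74407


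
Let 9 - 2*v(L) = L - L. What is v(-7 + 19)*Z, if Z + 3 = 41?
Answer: 171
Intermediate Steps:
Z = 38 (Z = -3 + 41 = 38)
v(L) = 9/2 (v(L) = 9/2 - (L - L)/2 = 9/2 - ½*0 = 9/2 + 0 = 9/2)
v(-7 + 19)*Z = (9/2)*38 = 171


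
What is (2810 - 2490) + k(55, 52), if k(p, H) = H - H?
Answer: 320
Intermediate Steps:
k(p, H) = 0
(2810 - 2490) + k(55, 52) = (2810 - 2490) + 0 = 320 + 0 = 320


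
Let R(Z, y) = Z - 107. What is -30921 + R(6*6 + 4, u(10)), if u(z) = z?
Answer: -30988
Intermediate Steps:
R(Z, y) = -107 + Z
-30921 + R(6*6 + 4, u(10)) = -30921 + (-107 + (6*6 + 4)) = -30921 + (-107 + (36 + 4)) = -30921 + (-107 + 40) = -30921 - 67 = -30988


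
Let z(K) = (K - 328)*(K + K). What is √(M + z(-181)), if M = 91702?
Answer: 2*√68990 ≈ 525.32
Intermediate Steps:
z(K) = 2*K*(-328 + K) (z(K) = (-328 + K)*(2*K) = 2*K*(-328 + K))
√(M + z(-181)) = √(91702 + 2*(-181)*(-328 - 181)) = √(91702 + 2*(-181)*(-509)) = √(91702 + 184258) = √275960 = 2*√68990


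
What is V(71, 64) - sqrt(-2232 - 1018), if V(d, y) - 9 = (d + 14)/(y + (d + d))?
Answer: 1939/206 - 5*I*sqrt(130) ≈ 9.4126 - 57.009*I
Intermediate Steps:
V(d, y) = 9 + (14 + d)/(y + 2*d) (V(d, y) = 9 + (d + 14)/(y + (d + d)) = 9 + (14 + d)/(y + 2*d))
V(71, 64) - sqrt(-2232 - 1018) = (14 + 9*64 + 19*71)/(64 + 2*71) - sqrt(-2232 - 1018) = (14 + 576 + 1349)/(64 + 142) - sqrt(-3250) = 1939/206 - 5*I*sqrt(130)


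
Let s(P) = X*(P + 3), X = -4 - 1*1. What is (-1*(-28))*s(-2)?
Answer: -140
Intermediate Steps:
X = -5 (X = -4 - 1 = -5)
s(P) = -15 - 5*P (s(P) = -5*(P + 3) = -5*(3 + P) = -15 - 5*P)
(-1*(-28))*s(-2) = (-1*(-28))*(-15 - 5*(-2)) = 28*(-15 + 10) = 28*(-5) = -140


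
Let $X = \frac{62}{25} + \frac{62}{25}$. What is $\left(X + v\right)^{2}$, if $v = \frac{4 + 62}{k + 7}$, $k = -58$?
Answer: $\frac{2427364}{180625} \approx 13.439$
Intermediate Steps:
$v = - \frac{22}{17}$ ($v = \frac{4 + 62}{-58 + 7} = \frac{66}{-51} = 66 \left(- \frac{1}{51}\right) = - \frac{22}{17} \approx -1.2941$)
$X = \frac{124}{25}$ ($X = 62 \cdot \frac{1}{25} + 62 \cdot \frac{1}{25} = \frac{62}{25} + \frac{62}{25} = \frac{124}{25} \approx 4.96$)
$\left(X + v\right)^{2} = \left(\frac{124}{25} - \frac{22}{17}\right)^{2} = \left(\frac{1558}{425}\right)^{2} = \frac{2427364}{180625}$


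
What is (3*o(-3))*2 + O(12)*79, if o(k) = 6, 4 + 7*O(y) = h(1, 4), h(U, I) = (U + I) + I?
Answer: 647/7 ≈ 92.429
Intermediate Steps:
h(U, I) = U + 2*I (h(U, I) = (I + U) + I = U + 2*I)
O(y) = 5/7 (O(y) = -4/7 + (1 + 2*4)/7 = -4/7 + (1 + 8)/7 = -4/7 + (⅐)*9 = -4/7 + 9/7 = 5/7)
(3*o(-3))*2 + O(12)*79 = (3*6)*2 + (5/7)*79 = 18*2 + 395/7 = 36 + 395/7 = 647/7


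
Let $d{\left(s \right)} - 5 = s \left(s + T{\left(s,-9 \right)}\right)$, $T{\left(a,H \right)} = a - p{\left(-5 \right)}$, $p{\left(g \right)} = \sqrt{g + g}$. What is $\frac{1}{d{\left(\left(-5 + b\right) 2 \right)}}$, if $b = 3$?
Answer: $\frac{37}{1529} - \frac{4 i \sqrt{10}}{1529} \approx 0.024199 - 0.0082728 i$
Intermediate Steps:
$p{\left(g \right)} = \sqrt{2} \sqrt{g}$ ($p{\left(g \right)} = \sqrt{2 g} = \sqrt{2} \sqrt{g}$)
$T{\left(a,H \right)} = a - i \sqrt{10}$ ($T{\left(a,H \right)} = a - \sqrt{2} \sqrt{-5} = a - \sqrt{2} i \sqrt{5} = a - i \sqrt{10}$)
$d{\left(s \right)} = 5 + s \left(2 s - i \sqrt{10}\right)$ ($d{\left(s \right)} = 5 + s \left(s + \left(s - i \sqrt{10}\right)\right) = 5 + s \left(2 s - i \sqrt{10}\right)$)
$\frac{1}{d{\left(\left(-5 + b\right) 2 \right)}} = \frac{1}{5 + \left(\left(-5 + 3\right) 2\right)^{2} + \left(-5 + 3\right) 2 \left(\left(-5 + 3\right) 2 - i \sqrt{10}\right)} = \frac{1}{5 + \left(\left(-2\right) 2\right)^{2} + \left(-2\right) 2 \left(\left(-2\right) 2 - i \sqrt{10}\right)} = \frac{1}{5 + \left(-4\right)^{2} - 4 \left(-4 - i \sqrt{10}\right)} = \frac{1}{5 + 16 + \left(16 + 4 i \sqrt{10}\right)} = \frac{1}{37 + 4 i \sqrt{10}}$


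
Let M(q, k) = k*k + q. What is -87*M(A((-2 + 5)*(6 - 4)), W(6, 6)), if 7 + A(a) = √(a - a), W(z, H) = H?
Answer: -2523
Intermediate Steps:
A(a) = -7 (A(a) = -7 + √(a - a) = -7 + √0 = -7 + 0 = -7)
M(q, k) = q + k² (M(q, k) = k² + q = q + k²)
-87*M(A((-2 + 5)*(6 - 4)), W(6, 6)) = -87*(-7 + 6²) = -87*(-7 + 36) = -87*29 = -2523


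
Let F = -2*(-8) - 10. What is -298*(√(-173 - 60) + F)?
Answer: -1788 - 298*I*√233 ≈ -1788.0 - 4548.8*I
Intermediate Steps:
F = 6 (F = 16 - 10 = 6)
-298*(√(-173 - 60) + F) = -298*(√(-173 - 60) + 6) = -298*(√(-233) + 6) = -298*(I*√233 + 6) = -298*(6 + I*√233) = -1788 - 298*I*√233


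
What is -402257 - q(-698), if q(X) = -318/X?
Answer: -140387852/349 ≈ -4.0226e+5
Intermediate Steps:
q(X) = -318/X
-402257 - q(-698) = -402257 - (-318)/(-698) = -402257 - (-318)*(-1)/698 = -402257 - 1*159/349 = -402257 - 159/349 = -140387852/349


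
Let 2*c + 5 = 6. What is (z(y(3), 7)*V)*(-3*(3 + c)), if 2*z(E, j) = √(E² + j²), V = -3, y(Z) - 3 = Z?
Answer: 63*√85/4 ≈ 145.21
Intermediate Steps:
c = ½ (c = -5/2 + (½)*6 = -5/2 + 3 = ½ ≈ 0.50000)
y(Z) = 3 + Z
z(E, j) = √(E² + j²)/2
(z(y(3), 7)*V)*(-3*(3 + c)) = ((√((3 + 3)² + 7²)/2)*(-3))*(-3*(3 + ½)) = ((√(6² + 49)/2)*(-3))*(-3*7/2) = ((√(36 + 49)/2)*(-3))*(-21/2) = ((√85/2)*(-3))*(-21/2) = -3*√85/2*(-21/2) = 63*√85/4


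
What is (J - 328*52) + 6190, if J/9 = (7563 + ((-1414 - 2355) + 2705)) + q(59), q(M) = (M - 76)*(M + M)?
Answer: 29571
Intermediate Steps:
q(M) = 2*M*(-76 + M) (q(M) = (-76 + M)*(2*M) = 2*M*(-76 + M))
J = 40437 (J = 9*((7563 + ((-1414 - 2355) + 2705)) + 2*59*(-76 + 59)) = 9*((7563 + (-3769 + 2705)) + 2*59*(-17)) = 9*((7563 - 1064) - 2006) = 9*(6499 - 2006) = 9*4493 = 40437)
(J - 328*52) + 6190 = (40437 - 328*52) + 6190 = (40437 - 17056) + 6190 = 23381 + 6190 = 29571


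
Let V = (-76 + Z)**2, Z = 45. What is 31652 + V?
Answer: 32613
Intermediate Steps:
V = 961 (V = (-76 + 45)**2 = (-31)**2 = 961)
31652 + V = 31652 + 961 = 32613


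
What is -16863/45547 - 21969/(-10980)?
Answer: 90607367/55567340 ≈ 1.6306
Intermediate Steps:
-16863/45547 - 21969/(-10980) = -16863*1/45547 - 21969*(-1/10980) = -16863/45547 + 2441/1220 = 90607367/55567340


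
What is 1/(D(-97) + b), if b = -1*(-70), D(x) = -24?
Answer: 1/46 ≈ 0.021739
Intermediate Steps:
b = 70
1/(D(-97) + b) = 1/(-24 + 70) = 1/46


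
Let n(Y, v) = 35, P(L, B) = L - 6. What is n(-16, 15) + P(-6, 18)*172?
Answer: -2029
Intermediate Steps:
P(L, B) = -6 + L
n(-16, 15) + P(-6, 18)*172 = 35 + (-6 - 6)*172 = 35 - 12*172 = 35 - 2064 = -2029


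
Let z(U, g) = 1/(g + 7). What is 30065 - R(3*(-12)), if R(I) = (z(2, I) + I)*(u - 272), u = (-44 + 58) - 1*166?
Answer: 428805/29 ≈ 14786.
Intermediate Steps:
z(U, g) = 1/(7 + g)
u = -152 (u = 14 - 166 = -152)
R(I) = -424*I - 424/(7 + I) (R(I) = (1/(7 + I) + I)*(-152 - 272) = (I + 1/(7 + I))*(-424) = -424*I - 424/(7 + I))
30065 - R(3*(-12)) = 30065 - 424*(-1 - 3*(-12)*(7 + 3*(-12)))/(7 + 3*(-12)) = 30065 - 424*(-1 - 1*(-36)*(7 - 36))/(7 - 36) = 30065 - 424*(-1 - 1*(-36)*(-29))/(-29) = 30065 - 424*(-1)*(-1 - 1044)/29 = 30065 - 424*(-1)*(-1045)/29 = 30065 - 1*443080/29 = 30065 - 443080/29 = 428805/29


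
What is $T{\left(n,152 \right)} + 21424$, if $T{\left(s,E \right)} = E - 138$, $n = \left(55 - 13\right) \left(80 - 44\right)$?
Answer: $21438$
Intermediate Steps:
$n = 1512$ ($n = 42 \cdot 36 = 1512$)
$T{\left(s,E \right)} = -138 + E$
$T{\left(n,152 \right)} + 21424 = \left(-138 + 152\right) + 21424 = 14 + 21424 = 21438$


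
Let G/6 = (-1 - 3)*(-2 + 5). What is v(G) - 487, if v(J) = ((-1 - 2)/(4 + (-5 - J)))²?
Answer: -2454958/5041 ≈ -487.00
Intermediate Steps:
G = -72 (G = 6*((-1 - 3)*(-2 + 5)) = 6*(-4*3) = 6*(-12) = -72)
v(J) = 9/(-1 - J)² (v(J) = (-3/(-1 - J))² = 9/(-1 - J)²)
v(G) - 487 = 9/(1 - 72)² - 487 = 9/(-71)² - 487 = 9*(1/5041) - 487 = 9/5041 - 487 = -2454958/5041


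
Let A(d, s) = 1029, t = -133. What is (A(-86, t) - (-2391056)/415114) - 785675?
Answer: -162857574294/207557 ≈ -7.8464e+5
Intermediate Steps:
(A(-86, t) - (-2391056)/415114) - 785675 = (1029 - (-2391056)/415114) - 785675 = (1029 - 1*(-1195528/207557)) - 785675 = (1029 + 1195528/207557) - 785675 = 214771681/207557 - 785675 = -162857574294/207557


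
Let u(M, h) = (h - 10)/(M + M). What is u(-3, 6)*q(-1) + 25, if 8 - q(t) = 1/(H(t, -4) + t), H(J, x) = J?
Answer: 92/3 ≈ 30.667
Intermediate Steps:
u(M, h) = (-10 + h)/(2*M) (u(M, h) = (-10 + h)/((2*M)) = (-10 + h)*(1/(2*M)) = (-10 + h)/(2*M))
q(t) = 8 - 1/(2*t) (q(t) = 8 - 1/(t + t) = 8 - 1/(2*t))
u(-3, 6)*q(-1) + 25 = ((1/2)*(-10 + 6)/(-3))*(8 - 1/2/(-1)) + 25 = ((1/2)*(-1/3)*(-4))*(8 - 1/2*(-1)) + 25 = 2*(8 + 1/2)/3 + 25 = (2/3)*(17/2) + 25 = 17/3 + 25 = 92/3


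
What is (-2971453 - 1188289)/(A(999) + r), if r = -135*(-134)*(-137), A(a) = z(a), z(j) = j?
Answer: 4159742/2477331 ≈ 1.6791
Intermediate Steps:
A(a) = a
r = -2478330 (r = 18090*(-137) = -2478330)
(-2971453 - 1188289)/(A(999) + r) = (-2971453 - 1188289)/(999 - 2478330) = -4159742/(-2477331) = -4159742*(-1/2477331) = 4159742/2477331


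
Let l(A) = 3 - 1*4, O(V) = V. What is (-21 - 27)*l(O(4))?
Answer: 48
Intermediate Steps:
l(A) = -1 (l(A) = 3 - 4 = -1)
(-21 - 27)*l(O(4)) = (-21 - 27)*(-1) = -48*(-1) = 48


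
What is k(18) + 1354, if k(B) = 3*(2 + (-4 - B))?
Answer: 1294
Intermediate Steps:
k(B) = -6 - 3*B (k(B) = 3*(-2 - B) = -6 - 3*B)
k(18) + 1354 = (-6 - 3*18) + 1354 = (-6 - 54) + 1354 = -60 + 1354 = 1294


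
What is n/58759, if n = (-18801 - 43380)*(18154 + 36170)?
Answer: -3377920644/58759 ≈ -57488.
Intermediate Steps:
n = -3377920644 (n = -62181*54324 = -3377920644)
n/58759 = -3377920644/58759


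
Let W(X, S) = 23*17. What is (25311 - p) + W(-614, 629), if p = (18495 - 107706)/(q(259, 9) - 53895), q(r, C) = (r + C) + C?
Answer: 1378000625/53618 ≈ 25700.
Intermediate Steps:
q(r, C) = r + 2*C (q(r, C) = (C + r) + C = r + 2*C)
W(X, S) = 391
p = 89211/53618 (p = (18495 - 107706)/((259 + 2*9) - 53895) = -89211/((259 + 18) - 53895) = -89211/(277 - 53895) = -89211/(-53618) = -89211*(-1/53618) = 89211/53618 ≈ 1.6638)
(25311 - p) + W(-614, 629) = (25311 - 1*89211/53618) + 391 = (25311 - 89211/53618) + 391 = 1357035987/53618 + 391 = 1378000625/53618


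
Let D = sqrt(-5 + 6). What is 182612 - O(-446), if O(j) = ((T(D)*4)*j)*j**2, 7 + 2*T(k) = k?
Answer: -1064415820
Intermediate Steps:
D = 1 (D = sqrt(1) = 1)
T(k) = -7/2 + k/2
O(j) = -12*j**3 (O(j) = (((-7/2 + (1/2)*1)*4)*j)*j**2 = (((-7/2 + 1/2)*4)*j)*j**2 = ((-3*4)*j)*j**2 = (-12*j)*j**2 = -12*j**3)
182612 - O(-446) = 182612 - (-12)*(-446)**3 = 182612 - (-12)*(-88716536) = 182612 - 1*1064598432 = 182612 - 1064598432 = -1064415820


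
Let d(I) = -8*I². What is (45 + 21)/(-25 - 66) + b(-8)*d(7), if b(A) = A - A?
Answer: -66/91 ≈ -0.72528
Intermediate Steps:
b(A) = 0
(45 + 21)/(-25 - 66) + b(-8)*d(7) = (45 + 21)/(-25 - 66) + 0*(-8*7²) = 66/(-91) + 0*(-8*49) = 66*(-1/91) + 0*(-392) = -66/91 + 0 = -66/91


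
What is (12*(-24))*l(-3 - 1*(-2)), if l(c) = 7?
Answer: -2016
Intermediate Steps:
(12*(-24))*l(-3 - 1*(-2)) = (12*(-24))*7 = -288*7 = -2016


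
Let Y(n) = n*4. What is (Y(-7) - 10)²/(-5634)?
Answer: -722/2817 ≈ -0.25630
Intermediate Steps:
Y(n) = 4*n
(Y(-7) - 10)²/(-5634) = (4*(-7) - 10)²/(-5634) = (-28 - 10)²*(-1/5634) = (-38)²*(-1/5634) = 1444*(-1/5634) = -722/2817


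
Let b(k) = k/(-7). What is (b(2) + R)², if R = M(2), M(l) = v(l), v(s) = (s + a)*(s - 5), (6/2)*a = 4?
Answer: 5184/49 ≈ 105.80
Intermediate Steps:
a = 4/3 (a = (⅓)*4 = 4/3 ≈ 1.3333)
v(s) = (-5 + s)*(4/3 + s) (v(s) = (s + 4/3)*(s - 5) = (4/3 + s)*(-5 + s) = (-5 + s)*(4/3 + s))
M(l) = -20/3 + l² - 11*l/3
b(k) = -k/7 (b(k) = k*(-⅐) = -k/7)
R = -10 (R = -20/3 + 2² - 11/3*2 = -20/3 + 4 - 22/3 = -10)
(b(2) + R)² = (-⅐*2 - 10)² = (-2/7 - 10)² = (-72/7)² = 5184/49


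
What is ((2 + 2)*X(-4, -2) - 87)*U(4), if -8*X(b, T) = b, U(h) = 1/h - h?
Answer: 1275/4 ≈ 318.75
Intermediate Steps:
X(b, T) = -b/8
((2 + 2)*X(-4, -2) - 87)*U(4) = ((2 + 2)*(-1/8*(-4)) - 87)*(1/4 - 1*4) = (4*(1/2) - 87)*(1/4 - 4) = (2 - 87)*(-15/4) = -85*(-15/4) = 1275/4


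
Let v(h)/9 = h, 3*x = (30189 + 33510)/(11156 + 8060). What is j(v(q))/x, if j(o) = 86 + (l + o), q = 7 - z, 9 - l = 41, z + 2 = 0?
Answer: 2594160/21233 ≈ 122.18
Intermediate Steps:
z = -2 (z = -2 + 0 = -2)
l = -32 (l = 9 - 1*41 = 9 - 41 = -32)
x = 21233/19216 (x = ((30189 + 33510)/(11156 + 8060))/3 = (63699/19216)/3 = (63699*(1/19216))/3 = (⅓)*(63699/19216) = 21233/19216 ≈ 1.1050)
q = 9 (q = 7 - 1*(-2) = 7 + 2 = 9)
v(h) = 9*h
j(o) = 54 + o (j(o) = 86 + (-32 + o) = 54 + o)
j(v(q))/x = (54 + 9*9)/(21233/19216) = (54 + 81)*(19216/21233) = 135*(19216/21233) = 2594160/21233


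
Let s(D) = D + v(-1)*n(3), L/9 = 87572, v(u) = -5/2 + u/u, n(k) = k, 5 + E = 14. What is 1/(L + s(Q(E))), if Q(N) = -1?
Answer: 2/1576285 ≈ 1.2688e-6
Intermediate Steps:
E = 9 (E = -5 + 14 = 9)
v(u) = -3/2 (v(u) = -5*1/2 + 1 = -5/2 + 1 = -3/2)
L = 788148 (L = 9*87572 = 788148)
s(D) = -9/2 + D (s(D) = D - 3/2*3 = D - 9/2 = -9/2 + D)
1/(L + s(Q(E))) = 1/(788148 + (-9/2 - 1)) = 1/(788148 - 11/2) = 1/(1576285/2) = 2/1576285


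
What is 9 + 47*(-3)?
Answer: -132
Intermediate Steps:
9 + 47*(-3) = 9 - 141 = -132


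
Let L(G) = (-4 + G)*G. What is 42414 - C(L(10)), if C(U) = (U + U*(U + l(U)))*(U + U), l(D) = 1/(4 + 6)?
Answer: -397506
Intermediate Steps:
L(G) = G*(-4 + G)
l(D) = ⅒ (l(D) = 1/10 = ⅒)
C(U) = 2*U*(U + U*(⅒ + U)) (C(U) = (U + U*(U + ⅒))*(U + U) = (U + U*(⅒ + U))*(2*U) = 2*U*(U + U*(⅒ + U)))
42414 - C(L(10)) = 42414 - (10*(-4 + 10))²*(11 + 10*(10*(-4 + 10)))/5 = 42414 - (10*6)²*(11 + 10*(10*6))/5 = 42414 - 60²*(11 + 10*60)/5 = 42414 - 3600*(11 + 600)/5 = 42414 - 3600*611/5 = 42414 - 1*439920 = 42414 - 439920 = -397506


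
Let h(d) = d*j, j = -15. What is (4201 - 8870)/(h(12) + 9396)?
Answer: -4669/9216 ≈ -0.50662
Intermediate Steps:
h(d) = -15*d (h(d) = d*(-15) = -15*d)
(4201 - 8870)/(h(12) + 9396) = (4201 - 8870)/(-15*12 + 9396) = -4669/(-180 + 9396) = -4669/9216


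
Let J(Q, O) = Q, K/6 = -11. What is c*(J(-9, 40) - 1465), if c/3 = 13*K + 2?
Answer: 3785232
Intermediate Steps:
K = -66 (K = 6*(-11) = -66)
c = -2568 (c = 3*(13*(-66) + 2) = 3*(-858 + 2) = 3*(-856) = -2568)
c*(J(-9, 40) - 1465) = -2568*(-9 - 1465) = -2568*(-1474) = 3785232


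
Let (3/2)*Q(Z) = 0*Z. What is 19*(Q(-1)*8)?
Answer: 0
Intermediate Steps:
Q(Z) = 0 (Q(Z) = 2*(0*Z)/3 = (2/3)*0 = 0)
19*(Q(-1)*8) = 19*(0*8) = 19*0 = 0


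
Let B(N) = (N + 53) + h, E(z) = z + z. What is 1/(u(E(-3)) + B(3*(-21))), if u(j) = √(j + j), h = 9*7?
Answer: 53/2821 - 2*I*√3/2821 ≈ 0.018788 - 0.001228*I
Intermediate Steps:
E(z) = 2*z
h = 63
B(N) = 116 + N (B(N) = (N + 53) + 63 = (53 + N) + 63 = 116 + N)
u(j) = √2*√j (u(j) = √(2*j) = √2*√j)
1/(u(E(-3)) + B(3*(-21))) = 1/(√2*√(2*(-3)) + (116 + 3*(-21))) = 1/(√2*√(-6) + (116 - 63)) = 1/(√2*(I*√6) + 53) = 1/(2*I*√3 + 53) = 1/(53 + 2*I*√3)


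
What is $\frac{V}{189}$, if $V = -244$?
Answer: $- \frac{244}{189} \approx -1.291$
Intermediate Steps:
$\frac{V}{189} = - \frac{244}{189}$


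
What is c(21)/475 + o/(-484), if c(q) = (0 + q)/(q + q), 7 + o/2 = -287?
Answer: 139771/114950 ≈ 1.2159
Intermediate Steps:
o = -588 (o = -14 + 2*(-287) = -14 - 574 = -588)
c(q) = ½ (c(q) = q/((2*q)) = q*(1/(2*q)) = ½)
c(21)/475 + o/(-484) = (½)/475 - 588/(-484) = (½)*(1/475) - 588*(-1/484) = 1/950 + 147/121 = 139771/114950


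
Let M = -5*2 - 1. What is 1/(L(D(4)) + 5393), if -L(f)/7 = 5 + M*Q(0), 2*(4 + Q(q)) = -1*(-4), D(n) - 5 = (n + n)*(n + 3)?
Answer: 1/5204 ≈ 0.00019216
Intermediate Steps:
D(n) = 5 + 2*n*(3 + n) (D(n) = 5 + (n + n)*(n + 3) = 5 + (2*n)*(3 + n) = 5 + 2*n*(3 + n))
M = -11 (M = -10 - 1 = -11)
Q(q) = -2 (Q(q) = -4 + (-1*(-4))/2 = -4 + (½)*4 = -4 + 2 = -2)
L(f) = -189 (L(f) = -7*(5 - 11*(-2)) = -7*(5 + 22) = -7*27 = -189)
1/(L(D(4)) + 5393) = 1/(-189 + 5393) = 1/5204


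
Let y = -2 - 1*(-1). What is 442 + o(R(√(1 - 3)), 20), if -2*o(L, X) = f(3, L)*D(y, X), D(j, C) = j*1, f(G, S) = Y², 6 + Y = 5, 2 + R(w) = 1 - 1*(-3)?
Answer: 885/2 ≈ 442.50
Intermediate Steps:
R(w) = 2 (R(w) = -2 + (1 - 1*(-3)) = -2 + (1 + 3) = -2 + 4 = 2)
Y = -1 (Y = -6 + 5 = -1)
y = -1 (y = -2 + 1 = -1)
f(G, S) = 1 (f(G, S) = (-1)² = 1)
D(j, C) = j
o(L, X) = ½ (o(L, X) = -(-1)/2 = -½*(-1) = ½)
442 + o(R(√(1 - 3)), 20) = 442 + ½ = 885/2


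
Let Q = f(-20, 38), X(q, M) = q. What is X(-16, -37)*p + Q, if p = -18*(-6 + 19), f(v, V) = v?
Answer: 3724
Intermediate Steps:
p = -234 (p = -18*13 = -234)
Q = -20
X(-16, -37)*p + Q = -16*(-234) - 20 = 3744 - 20 = 3724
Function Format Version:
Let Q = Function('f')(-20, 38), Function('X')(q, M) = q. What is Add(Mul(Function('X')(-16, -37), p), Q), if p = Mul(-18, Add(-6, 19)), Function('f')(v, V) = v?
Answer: 3724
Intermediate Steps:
p = -234 (p = Mul(-18, 13) = -234)
Q = -20
Add(Mul(Function('X')(-16, -37), p), Q) = Add(Mul(-16, -234), -20) = Add(3744, -20) = 3724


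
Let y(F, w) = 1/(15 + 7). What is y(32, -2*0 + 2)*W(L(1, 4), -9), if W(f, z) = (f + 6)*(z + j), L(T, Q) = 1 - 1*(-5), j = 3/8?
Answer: -207/44 ≈ -4.7045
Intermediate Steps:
j = 3/8 (j = 3*(⅛) = 3/8 ≈ 0.37500)
L(T, Q) = 6 (L(T, Q) = 1 + 5 = 6)
W(f, z) = (6 + f)*(3/8 + z) (W(f, z) = (f + 6)*(z + 3/8) = (6 + f)*(3/8 + z))
y(F, w) = 1/22
y(32, -2*0 + 2)*W(L(1, 4), -9) = (9/4 + 6*(-9) + (3/8)*6 + 6*(-9))/22 = (9/4 - 54 + 9/4 - 54)/22 = (1/22)*(-207/2) = -207/44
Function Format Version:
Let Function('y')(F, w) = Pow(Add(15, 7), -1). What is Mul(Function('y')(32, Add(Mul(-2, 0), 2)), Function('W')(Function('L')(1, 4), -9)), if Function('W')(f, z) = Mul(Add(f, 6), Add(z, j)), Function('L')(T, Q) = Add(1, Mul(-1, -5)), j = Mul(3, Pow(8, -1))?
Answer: Rational(-207, 44) ≈ -4.7045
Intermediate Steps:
j = Rational(3, 8) (j = Mul(3, Rational(1, 8)) = Rational(3, 8) ≈ 0.37500)
Function('L')(T, Q) = 6 (Function('L')(T, Q) = Add(1, 5) = 6)
Function('W')(f, z) = Mul(Add(6, f), Add(Rational(3, 8), z)) (Function('W')(f, z) = Mul(Add(f, 6), Add(z, Rational(3, 8))) = Mul(Add(6, f), Add(Rational(3, 8), z)))
Function('y')(F, w) = Rational(1, 22) (Function('y')(F, w) = Pow(22, -1) = Rational(1, 22))
Mul(Function('y')(32, Add(Mul(-2, 0), 2)), Function('W')(Function('L')(1, 4), -9)) = Mul(Rational(1, 22), Add(Rational(9, 4), Mul(6, -9), Mul(Rational(3, 8), 6), Mul(6, -9))) = Mul(Rational(1, 22), Add(Rational(9, 4), -54, Rational(9, 4), -54)) = Mul(Rational(1, 22), Rational(-207, 2)) = Rational(-207, 44)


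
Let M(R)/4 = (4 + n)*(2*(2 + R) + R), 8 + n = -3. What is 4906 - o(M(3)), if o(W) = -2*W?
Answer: 4178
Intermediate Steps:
n = -11 (n = -8 - 3 = -11)
M(R) = -112 - 84*R (M(R) = 4*((4 - 11)*(2*(2 + R) + R)) = 4*(-7*((4 + 2*R) + R)) = 4*(-7*(4 + 3*R)) = 4*(-28 - 21*R) = -112 - 84*R)
4906 - o(M(3)) = 4906 - (-2)*(-112 - 84*3) = 4906 - (-2)*(-112 - 252) = 4906 - (-2)*(-364) = 4906 - 1*728 = 4906 - 728 = 4178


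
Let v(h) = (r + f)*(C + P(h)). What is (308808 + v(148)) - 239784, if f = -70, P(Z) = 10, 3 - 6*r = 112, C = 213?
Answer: 296177/6 ≈ 49363.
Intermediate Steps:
r = -109/6 (r = 1/2 - 1/6*112 = 1/2 - 56/3 = -109/6 ≈ -18.167)
v(h) = -117967/6 (v(h) = (-109/6 - 70)*(213 + 10) = -529/6*223 = -117967/6)
(308808 + v(148)) - 239784 = (308808 - 117967/6) - 239784 = 1734881/6 - 239784 = 296177/6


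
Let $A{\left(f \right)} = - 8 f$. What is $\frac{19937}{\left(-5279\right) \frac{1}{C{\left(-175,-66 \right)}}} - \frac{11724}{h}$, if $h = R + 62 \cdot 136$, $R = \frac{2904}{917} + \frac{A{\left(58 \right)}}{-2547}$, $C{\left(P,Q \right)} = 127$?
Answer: $- \frac{12507241418645465}{26001177023894} \approx -481.03$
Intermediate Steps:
$R = \frac{7821976}{2335599}$ ($R = \frac{2904}{917} + \frac{\left(-8\right) 58}{-2547} = 2904 \cdot \frac{1}{917} - - \frac{464}{2547} = \frac{2904}{917} + \frac{464}{2547} = \frac{7821976}{2335599} \approx 3.349$)
$h = \frac{19701592744}{2335599}$ ($h = \frac{7821976}{2335599} + 62 \cdot 136 = \frac{7821976}{2335599} + 8432 = \frac{19701592744}{2335599} \approx 8435.3$)
$\frac{19937}{\left(-5279\right) \frac{1}{C{\left(-175,-66 \right)}}} - \frac{11724}{h} = \frac{19937}{\left(-5279\right) \frac{1}{127}} - \frac{11724}{\frac{19701592744}{2335599}} = \frac{19937}{\left(-5279\right) \frac{1}{127}} - \frac{6845640669}{4925398186} = \frac{19937}{- \frac{5279}{127}} - \frac{6845640669}{4925398186} = 19937 \left(- \frac{127}{5279}\right) - \frac{6845640669}{4925398186} = - \frac{2531999}{5279} - \frac{6845640669}{4925398186} = - \frac{12507241418645465}{26001177023894}$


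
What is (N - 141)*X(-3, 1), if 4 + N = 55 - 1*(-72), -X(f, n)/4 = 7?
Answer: 504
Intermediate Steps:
X(f, n) = -28 (X(f, n) = -4*7 = -28)
N = 123 (N = -4 + (55 - 1*(-72)) = -4 + (55 + 72) = -4 + 127 = 123)
(N - 141)*X(-3, 1) = (123 - 141)*(-28) = -18*(-28) = 504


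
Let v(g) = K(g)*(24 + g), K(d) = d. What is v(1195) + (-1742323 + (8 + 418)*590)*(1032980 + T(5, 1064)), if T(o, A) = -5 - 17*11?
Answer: -1539867893899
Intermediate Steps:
T(o, A) = -192 (T(o, A) = -5 - 187 = -192)
v(g) = g*(24 + g)
v(1195) + (-1742323 + (8 + 418)*590)*(1032980 + T(5, 1064)) = 1195*(24 + 1195) + (-1742323 + (8 + 418)*590)*(1032980 - 192) = 1195*1219 + (-1742323 + 426*590)*1032788 = 1456705 + (-1742323 + 251340)*1032788 = 1456705 - 1490983*1032788 = 1456705 - 1539869350604 = -1539867893899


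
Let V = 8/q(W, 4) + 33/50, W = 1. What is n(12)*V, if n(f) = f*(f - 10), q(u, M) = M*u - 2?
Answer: 2796/25 ≈ 111.84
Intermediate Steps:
q(u, M) = -2 + M*u
n(f) = f*(-10 + f)
V = 233/50 (V = 8/(-2 + 4*1) + 33/50 = 8/(-2 + 4) + 33*(1/50) = 8/2 + 33/50 = 8*(½) + 33/50 = 4 + 33/50 = 233/50 ≈ 4.6600)
n(12)*V = (12*(-10 + 12))*(233/50) = (12*2)*(233/50) = 24*(233/50) = 2796/25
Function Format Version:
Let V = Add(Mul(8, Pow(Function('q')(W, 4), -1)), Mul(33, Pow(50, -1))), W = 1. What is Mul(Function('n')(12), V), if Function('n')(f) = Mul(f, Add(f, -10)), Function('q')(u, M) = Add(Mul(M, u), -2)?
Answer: Rational(2796, 25) ≈ 111.84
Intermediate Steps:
Function('q')(u, M) = Add(-2, Mul(M, u))
Function('n')(f) = Mul(f, Add(-10, f))
V = Rational(233, 50) (V = Add(Mul(8, Pow(Add(-2, Mul(4, 1)), -1)), Mul(33, Pow(50, -1))) = Add(Mul(8, Pow(Add(-2, 4), -1)), Mul(33, Rational(1, 50))) = Add(Mul(8, Pow(2, -1)), Rational(33, 50)) = Add(Mul(8, Rational(1, 2)), Rational(33, 50)) = Add(4, Rational(33, 50)) = Rational(233, 50) ≈ 4.6600)
Mul(Function('n')(12), V) = Mul(Mul(12, Add(-10, 12)), Rational(233, 50)) = Mul(Mul(12, 2), Rational(233, 50)) = Mul(24, Rational(233, 50)) = Rational(2796, 25)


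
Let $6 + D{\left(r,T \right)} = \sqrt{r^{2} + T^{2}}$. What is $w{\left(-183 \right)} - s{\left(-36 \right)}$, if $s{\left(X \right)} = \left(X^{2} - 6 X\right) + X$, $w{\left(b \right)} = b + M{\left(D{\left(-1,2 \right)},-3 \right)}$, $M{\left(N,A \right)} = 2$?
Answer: $-1657$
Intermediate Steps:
$D{\left(r,T \right)} = -6 + \sqrt{T^{2} + r^{2}}$ ($D{\left(r,T \right)} = -6 + \sqrt{r^{2} + T^{2}} = -6 + \sqrt{T^{2} + r^{2}}$)
$w{\left(b \right)} = 2 + b$ ($w{\left(b \right)} = b + 2 = 2 + b$)
$s{\left(X \right)} = X^{2} - 5 X$
$w{\left(-183 \right)} - s{\left(-36 \right)} = \left(2 - 183\right) - - 36 \left(-5 - 36\right) = -181 - \left(-36\right) \left(-41\right) = -181 - 1476 = -1657$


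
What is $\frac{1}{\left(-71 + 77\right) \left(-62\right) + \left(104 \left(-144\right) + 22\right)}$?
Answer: $- \frac{1}{15326} \approx -6.5249 \cdot 10^{-5}$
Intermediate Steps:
$\frac{1}{\left(-71 + 77\right) \left(-62\right) + \left(104 \left(-144\right) + 22\right)} = \frac{1}{6 \left(-62\right) + \left(-14976 + 22\right)} = \frac{1}{-372 - 14954} = \frac{1}{-15326} = - \frac{1}{15326}$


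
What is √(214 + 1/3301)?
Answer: √2331875915/3301 ≈ 14.629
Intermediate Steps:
√(214 + 1/3301) = √(706415/3301) = √2331875915/3301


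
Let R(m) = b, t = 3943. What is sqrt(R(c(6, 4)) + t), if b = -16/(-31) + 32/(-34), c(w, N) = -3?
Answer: sqrt(1094967399)/527 ≈ 62.790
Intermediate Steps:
b = -224/527 (b = -16*(-1/31) + 32*(-1/34) = 16/31 - 16/17 = -224/527 ≈ -0.42505)
R(m) = -224/527
sqrt(R(c(6, 4)) + t) = sqrt(-224/527 + 3943) = sqrt(2077737/527) = sqrt(1094967399)/527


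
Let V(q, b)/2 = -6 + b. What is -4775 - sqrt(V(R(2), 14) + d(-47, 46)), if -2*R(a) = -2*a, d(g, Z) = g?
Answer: -4775 - I*sqrt(31) ≈ -4775.0 - 5.5678*I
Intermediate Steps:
R(a) = a (R(a) = -(-1)*a = a)
V(q, b) = -12 + 2*b (V(q, b) = 2*(-6 + b) = -12 + 2*b)
-4775 - sqrt(V(R(2), 14) + d(-47, 46)) = -4775 - sqrt((-12 + 2*14) - 47) = -4775 - sqrt((-12 + 28) - 47) = -4775 - sqrt(16 - 47) = -4775 - sqrt(-31) = -4775 - I*sqrt(31)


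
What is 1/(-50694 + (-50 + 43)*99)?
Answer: -1/51387 ≈ -1.9460e-5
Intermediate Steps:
1/(-50694 + (-50 + 43)*99) = 1/(-50694 - 7*99) = 1/(-50694 - 693) = 1/(-51387) = -1/51387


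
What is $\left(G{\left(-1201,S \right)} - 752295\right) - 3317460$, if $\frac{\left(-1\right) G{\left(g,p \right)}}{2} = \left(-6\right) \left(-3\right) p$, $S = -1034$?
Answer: $-4032531$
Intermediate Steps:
$G{\left(g,p \right)} = - 36 p$ ($G{\left(g,p \right)} = - 2 \left(-6\right) \left(-3\right) p = - 2 \cdot 18 p = - 36 p$)
$\left(G{\left(-1201,S \right)} - 752295\right) - 3317460 = \left(\left(-36\right) \left(-1034\right) - 752295\right) - 3317460 = \left(37224 - 752295\right) - 3317460 = -715071 - 3317460 = -4032531$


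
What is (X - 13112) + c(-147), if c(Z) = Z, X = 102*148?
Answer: 1837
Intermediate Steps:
X = 15096
(X - 13112) + c(-147) = (15096 - 13112) - 147 = 1984 - 147 = 1837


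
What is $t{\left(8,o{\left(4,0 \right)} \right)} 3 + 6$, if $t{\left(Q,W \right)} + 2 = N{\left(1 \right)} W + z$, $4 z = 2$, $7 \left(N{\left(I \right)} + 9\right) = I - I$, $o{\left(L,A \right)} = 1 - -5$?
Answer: $- \frac{321}{2} \approx -160.5$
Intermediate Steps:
$o{\left(L,A \right)} = 6$ ($o{\left(L,A \right)} = 1 + 5 = 6$)
$N{\left(I \right)} = -9$ ($N{\left(I \right)} = -9 + \frac{I - I}{7} = -9 + \frac{1}{7} \cdot 0 = -9 + 0 = -9$)
$z = \frac{1}{2}$ ($z = \frac{1}{4} \cdot 2 = \frac{1}{2} \approx 0.5$)
$t{\left(Q,W \right)} = - \frac{3}{2} - 9 W$ ($t{\left(Q,W \right)} = -2 - \left(- \frac{1}{2} + 9 W\right) = - \frac{3}{2} - 9 W$)
$t{\left(8,o{\left(4,0 \right)} \right)} 3 + 6 = \left(- \frac{3}{2} - 54\right) 3 + 6 = \left(- \frac{111}{2}\right) 3 + 6 = - \frac{333}{2} + 6 = - \frac{321}{2}$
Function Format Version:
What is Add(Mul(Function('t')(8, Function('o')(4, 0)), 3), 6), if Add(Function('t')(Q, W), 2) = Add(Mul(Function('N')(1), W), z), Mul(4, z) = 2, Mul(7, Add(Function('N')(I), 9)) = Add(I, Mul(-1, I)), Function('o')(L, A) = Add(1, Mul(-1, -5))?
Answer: Rational(-321, 2) ≈ -160.50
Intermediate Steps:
Function('o')(L, A) = 6 (Function('o')(L, A) = Add(1, 5) = 6)
Function('N')(I) = -9 (Function('N')(I) = Add(-9, Mul(Rational(1, 7), Add(I, Mul(-1, I)))) = Add(-9, Mul(Rational(1, 7), 0)) = Add(-9, 0) = -9)
z = Rational(1, 2) (z = Mul(Rational(1, 4), 2) = Rational(1, 2) ≈ 0.50000)
Function('t')(Q, W) = Add(Rational(-3, 2), Mul(-9, W)) (Function('t')(Q, W) = Add(-2, Add(Mul(-9, W), Rational(1, 2))) = Add(-2, Add(Rational(1, 2), Mul(-9, W))) = Add(Rational(-3, 2), Mul(-9, W)))
Add(Mul(Function('t')(8, Function('o')(4, 0)), 3), 6) = Add(Mul(Add(Rational(-3, 2), Mul(-9, 6)), 3), 6) = Add(Mul(Add(Rational(-3, 2), -54), 3), 6) = Add(Mul(Rational(-111, 2), 3), 6) = Add(Rational(-333, 2), 6) = Rational(-321, 2)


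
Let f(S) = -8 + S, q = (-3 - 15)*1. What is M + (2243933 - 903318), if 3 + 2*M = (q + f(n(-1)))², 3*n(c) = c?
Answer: 12068642/9 ≈ 1.3410e+6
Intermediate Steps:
n(c) = c/3
q = -18 (q = -18*1 = -18)
M = 3107/9 (M = -3/2 + (-18 + (-8 + (⅓)*(-1)))²/2 = -3/2 + (-18 + (-8 - ⅓))²/2 = -3/2 + (-18 - 25/3)²/2 = -3/2 + (-79/3)²/2 = -3/2 + (½)*(6241/9) = -3/2 + 6241/18 = 3107/9 ≈ 345.22)
M + (2243933 - 903318) = 3107/9 + (2243933 - 903318) = 3107/9 + 1340615 = 12068642/9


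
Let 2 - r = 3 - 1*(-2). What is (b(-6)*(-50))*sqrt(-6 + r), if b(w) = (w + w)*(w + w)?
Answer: -21600*I ≈ -21600.0*I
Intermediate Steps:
r = -3 (r = 2 - (3 - 1*(-2)) = 2 - (3 + 2) = 2 - 1*5 = 2 - 5 = -3)
b(w) = 4*w**2 (b(w) = (2*w)*(2*w) = 4*w**2)
(b(-6)*(-50))*sqrt(-6 + r) = ((4*(-6)**2)*(-50))*sqrt(-6 - 3) = ((4*36)*(-50))*sqrt(-9) = (144*(-50))*(3*I) = -21600*I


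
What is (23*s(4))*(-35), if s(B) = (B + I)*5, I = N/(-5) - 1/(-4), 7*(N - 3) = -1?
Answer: -59225/4 ≈ -14806.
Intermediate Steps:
N = 20/7 (N = 3 + (1/7)*(-1) = 3 - 1/7 = 20/7 ≈ 2.8571)
I = -9/28 (I = (20/7)/(-5) - 1/(-4) = (20/7)*(-1/5) - 1*(-1/4) = -4/7 + 1/4 = -9/28 ≈ -0.32143)
s(B) = -45/28 + 5*B (s(B) = (B - 9/28)*5 = (-9/28 + B)*5 = -45/28 + 5*B)
(23*s(4))*(-35) = (23*(-45/28 + 5*4))*(-35) = (23*(-45/28 + 20))*(-35) = (23*(515/28))*(-35) = (11845/28)*(-35) = -59225/4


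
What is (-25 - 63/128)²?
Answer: 10647169/16384 ≈ 649.85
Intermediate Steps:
(-25 - 63/128)² = (-3263/128)² = 10647169/16384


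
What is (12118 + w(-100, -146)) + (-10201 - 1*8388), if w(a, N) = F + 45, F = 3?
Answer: -6423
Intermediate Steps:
w(a, N) = 48 (w(a, N) = 3 + 45 = 48)
(12118 + w(-100, -146)) + (-10201 - 1*8388) = (12118 + 48) + (-10201 - 1*8388) = 12166 + (-10201 - 8388) = 12166 - 18589 = -6423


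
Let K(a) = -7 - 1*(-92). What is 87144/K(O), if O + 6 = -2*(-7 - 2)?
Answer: 87144/85 ≈ 1025.2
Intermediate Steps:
O = 12 (O = -6 - 2*(-7 - 2) = -6 - 2*(-9) = -6 + 18 = 12)
K(a) = 85 (K(a) = -7 + 92 = 85)
87144/K(O) = 87144/85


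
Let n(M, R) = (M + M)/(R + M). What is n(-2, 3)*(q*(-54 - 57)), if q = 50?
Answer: 22200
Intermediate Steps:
n(M, R) = 2*M/(M + R) (n(M, R) = (2*M)/(M + R) = 2*M/(M + R))
n(-2, 3)*(q*(-54 - 57)) = (2*(-2)/(-2 + 3))*(50*(-54 - 57)) = (2*(-2)/1)*(50*(-111)) = (2*(-2)*1)*(-5550) = -4*(-5550) = 22200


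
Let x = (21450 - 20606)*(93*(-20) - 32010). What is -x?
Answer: 28586280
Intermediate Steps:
x = -28586280 (x = 844*(-1860 - 32010) = 844*(-33870) = -28586280)
-x = -1*(-28586280) = 28586280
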